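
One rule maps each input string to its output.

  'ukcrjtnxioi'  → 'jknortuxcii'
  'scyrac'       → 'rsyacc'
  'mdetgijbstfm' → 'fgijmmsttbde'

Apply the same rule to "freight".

hirtefg

Rule — sort the characters into alphabetical order, then move the first 3 characters to the end (rotate left by 3).
Applying that to "freight" gives "hirtefg".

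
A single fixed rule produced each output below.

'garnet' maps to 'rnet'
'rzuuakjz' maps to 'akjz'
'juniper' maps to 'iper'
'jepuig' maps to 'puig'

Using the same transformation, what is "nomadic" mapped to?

adic

In each case the input is transformed by: keep only the last 4 characters.
For "nomadic" the result is "adic".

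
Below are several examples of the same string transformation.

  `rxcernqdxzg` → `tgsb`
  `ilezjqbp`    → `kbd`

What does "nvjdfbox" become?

pfq

In each case the input is transformed by: shift every letter 2 places forward in the alphabet (wrapping around), then keep one character in every 3, starting at position 1 (positions 1st, 4th, 7th, ...).
Applying both steps to "nvjdfbox": "pxlfhdqz", then "pfq".
(Check on "ilezjqbp": → "kngblsdr" → "kbd" ✓)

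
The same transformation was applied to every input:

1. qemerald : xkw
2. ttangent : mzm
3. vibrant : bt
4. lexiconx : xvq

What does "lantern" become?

tx

The rule is to shift every letter 7 places backward in the alphabet (wrapping around), then keep one character in every 3, starting at position 2 (positions 2nd, 5th, 8th, ...).
"lantern" → "etgmxkg" → "tx".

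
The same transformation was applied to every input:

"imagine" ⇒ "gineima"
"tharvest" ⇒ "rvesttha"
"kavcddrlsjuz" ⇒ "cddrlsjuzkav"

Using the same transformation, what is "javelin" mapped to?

The pattern: move the first 3 characters to the end (rotate left by 3).
So "javelin" becomes "elinjav".

elinjav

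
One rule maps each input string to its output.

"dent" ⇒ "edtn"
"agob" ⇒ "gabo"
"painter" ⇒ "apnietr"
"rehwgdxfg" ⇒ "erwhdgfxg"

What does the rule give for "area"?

raae

Looking at the pairs, the operation is to swap each adjacent pair of characters (1↔2, 3↔4, ...).
For "area" the result is "raae".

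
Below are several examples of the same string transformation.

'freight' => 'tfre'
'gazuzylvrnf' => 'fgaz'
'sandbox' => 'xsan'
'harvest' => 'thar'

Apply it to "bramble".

Each output is the input with this applied: move the first 3 characters to the end (rotate left by 3), then keep only the last 4 characters.
For "bramble", step one produces "mblebra"; step two turns that into "ebra".

ebra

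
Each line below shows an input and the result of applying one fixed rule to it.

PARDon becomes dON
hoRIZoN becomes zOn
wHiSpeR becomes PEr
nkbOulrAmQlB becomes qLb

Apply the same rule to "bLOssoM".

In each case the input is transformed by: flip the case of every letter, then keep only the last 3 characters.
Applying both steps to "bLOssoM": "BloSSOm", then "SOm".

SOm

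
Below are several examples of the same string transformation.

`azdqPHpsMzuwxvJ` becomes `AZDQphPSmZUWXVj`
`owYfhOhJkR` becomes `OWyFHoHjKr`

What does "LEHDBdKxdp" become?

lehdbDkXDP

Looking at the pairs, the operation is to flip the case of every letter.
On "LEHDBdKxdp" that produces "lehdbDkXDP".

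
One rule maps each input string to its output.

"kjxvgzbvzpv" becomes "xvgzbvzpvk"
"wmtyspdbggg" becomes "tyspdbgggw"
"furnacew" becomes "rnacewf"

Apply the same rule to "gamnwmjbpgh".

Each output is the input with this applied: move the first 2 characters to the end (rotate left by 2), then delete the last character.
"gamnwmjbpgh" → "mnwmjbpghg".

mnwmjbpghg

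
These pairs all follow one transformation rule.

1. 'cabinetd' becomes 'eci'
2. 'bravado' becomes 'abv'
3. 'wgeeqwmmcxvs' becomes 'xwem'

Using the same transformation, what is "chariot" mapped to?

icr

The pattern: move the last 3 characters to the front (rotate right by 3), then keep one character in every 3, starting at position 1 (positions 1st, 4th, 7th, ...).
"chariot" → "iotchar" → "icr".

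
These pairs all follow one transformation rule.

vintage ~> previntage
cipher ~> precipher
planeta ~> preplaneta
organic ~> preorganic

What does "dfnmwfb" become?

In each case the input is transformed by: prepend "pre".
Applying that to "dfnmwfb" gives "predfnmwfb".

predfnmwfb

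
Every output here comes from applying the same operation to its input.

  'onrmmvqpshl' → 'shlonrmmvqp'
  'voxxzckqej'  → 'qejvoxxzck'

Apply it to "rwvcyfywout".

outrwvcyfyw

What's happening: move the last 3 characters to the front (rotate right by 3).
Applying that to "rwvcyfywout" gives "outrwvcyfyw".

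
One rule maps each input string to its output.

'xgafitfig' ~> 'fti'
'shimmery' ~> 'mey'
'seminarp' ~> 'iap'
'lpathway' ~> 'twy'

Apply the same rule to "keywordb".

wrb

Rule — delete the first 3 characters, then keep every other character starting from the first (positions 1st, 3rd, 5th, ...).
Working it through for "keywordb": intermediate "wordb", final "wrb".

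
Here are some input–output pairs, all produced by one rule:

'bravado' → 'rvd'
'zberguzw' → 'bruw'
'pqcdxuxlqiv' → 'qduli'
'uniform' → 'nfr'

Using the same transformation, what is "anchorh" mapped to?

The pattern: keep every other character starting from the second (positions 2nd, 4th, 6th, ...).
Doing the same to "anchorh": "nhr".

nhr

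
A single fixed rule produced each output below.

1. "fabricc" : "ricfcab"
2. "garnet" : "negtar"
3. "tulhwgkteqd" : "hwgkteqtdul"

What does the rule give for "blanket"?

nkebtla

The pattern: swap the first and last characters, then move the first 3 characters to the end (rotate left by 3).
Working it through for "blanket": intermediate "tlankeb", final "nkebtla".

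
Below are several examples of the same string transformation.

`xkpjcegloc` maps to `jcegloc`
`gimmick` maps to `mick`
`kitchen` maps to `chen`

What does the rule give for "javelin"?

elin

What's happening: delete the first 3 characters.
"javelin" → "elin".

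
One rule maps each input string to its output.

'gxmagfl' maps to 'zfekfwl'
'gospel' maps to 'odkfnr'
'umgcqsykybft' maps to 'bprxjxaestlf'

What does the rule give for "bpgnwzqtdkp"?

What's happening: move the first 3 characters to the end (rotate left by 3), then shift every letter 1 place backward in the alphabet (wrapping around).
For "bpgnwzqtdkp", step one produces "nwzqtdkpbpg"; step two turns that into "mvypscjoaof".

mvypscjoaof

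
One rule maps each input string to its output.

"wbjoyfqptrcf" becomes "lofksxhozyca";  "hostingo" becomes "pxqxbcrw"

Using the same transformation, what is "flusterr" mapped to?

In each case the input is transformed by: shift every letter 9 places forward in the alphabet (wrapping around), then move the last 2 characters to the front (rotate right by 2).
"flusterr" → "oudbcnaa" → "aaoudbcn".

aaoudbcn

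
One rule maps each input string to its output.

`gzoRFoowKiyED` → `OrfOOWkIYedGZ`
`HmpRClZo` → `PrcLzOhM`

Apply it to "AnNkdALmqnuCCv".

What's happening: flip the case of every letter, then move the first 2 characters to the end (rotate left by 2).
Starting from "AnNkdALmqnuCCv": after the first operation, "aNnKDalMQNUccV"; after the second, "nKDalMQNUccVaN".

nKDalMQNUccVaN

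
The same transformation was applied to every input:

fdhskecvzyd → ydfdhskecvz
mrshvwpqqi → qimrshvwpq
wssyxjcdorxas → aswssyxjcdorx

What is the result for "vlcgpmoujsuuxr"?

xrvlcgpmoujsuu

The transformation: move the last 2 characters to the front (rotate right by 2).
Applying that to "vlcgpmoujsuuxr" gives "xrvlcgpmoujsuu".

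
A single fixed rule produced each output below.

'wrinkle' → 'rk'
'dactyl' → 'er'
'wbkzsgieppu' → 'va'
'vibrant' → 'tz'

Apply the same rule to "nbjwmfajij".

op

Looking at the pairs, the operation is to shift every letter 6 places forward in the alphabet (wrapping around), then keep only the last 2 characters.
For "nbjwmfajij", step one produces "thpcslgpop"; step two turns that into "op".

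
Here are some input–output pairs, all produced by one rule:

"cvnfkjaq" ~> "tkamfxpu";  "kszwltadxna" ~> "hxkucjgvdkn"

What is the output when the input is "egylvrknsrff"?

bppoqivfbuxc

The pattern: shift every letter 10 places forward in the alphabet (wrapping around), then move the last 3 characters to the front (rotate right by 3).
Working it through for "egylvrknsrff": intermediate "oqivfbuxcbpp", final "bppoqivfbuxc".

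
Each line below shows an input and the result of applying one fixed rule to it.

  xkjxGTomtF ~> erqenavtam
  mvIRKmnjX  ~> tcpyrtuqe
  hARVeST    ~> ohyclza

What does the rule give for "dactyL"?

khjafs

In each case the input is transformed by: shift every letter 7 places forward in the alphabet (wrapping around), then convert every letter to lowercase.
"dactyL" → "khjafS" → "khjafs".
(Check on "hARVeST": → "oHYClZA" → "ohyclza" ✓)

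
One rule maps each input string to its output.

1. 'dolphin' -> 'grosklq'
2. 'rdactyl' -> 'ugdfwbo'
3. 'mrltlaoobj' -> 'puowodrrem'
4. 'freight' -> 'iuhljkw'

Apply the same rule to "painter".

sdlqwhu

The pattern: shift every letter 3 places forward in the alphabet (wrapping around).
So "painter" becomes "sdlqwhu".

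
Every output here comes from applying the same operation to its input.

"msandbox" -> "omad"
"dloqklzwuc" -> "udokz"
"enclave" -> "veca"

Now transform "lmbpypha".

hlby

Rule — move the last 2 characters to the front (rotate right by 2), then keep every other character starting from the first (positions 1st, 3rd, 5th, ...).
Starting from "lmbpypha": after the first operation, "halmbpyp"; after the second, "hlby".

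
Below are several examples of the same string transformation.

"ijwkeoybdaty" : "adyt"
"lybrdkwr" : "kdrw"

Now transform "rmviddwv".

ddvw

What's happening: swap each adjacent pair of characters (1↔2, 3↔4, ...), then keep only the last 4 characters.
Starting from "rmviddwv": after the first operation, "mrivddvw"; after the second, "ddvw".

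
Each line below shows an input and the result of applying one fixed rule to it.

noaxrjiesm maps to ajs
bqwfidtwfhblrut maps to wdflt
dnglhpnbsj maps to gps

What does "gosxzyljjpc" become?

What's happening: keep one character in every 3, starting at position 3 (positions 3rd, 6th, 9th, ...).
"gosxzyljjpc" → "syj".

syj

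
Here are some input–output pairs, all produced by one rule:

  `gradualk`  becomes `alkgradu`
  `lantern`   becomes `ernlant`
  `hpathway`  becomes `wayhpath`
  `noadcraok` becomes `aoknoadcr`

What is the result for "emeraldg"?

ldgemera

The pattern: move the last 3 characters to the front (rotate right by 3).
For "emeraldg" the result is "ldgemera".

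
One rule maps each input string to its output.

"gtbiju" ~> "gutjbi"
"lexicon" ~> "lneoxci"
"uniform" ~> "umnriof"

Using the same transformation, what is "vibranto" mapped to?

Rule — take characters alternately from the front and the back (1st, last, 2nd, 2nd-last, ...).
So "vibranto" becomes "voitbnra".

voitbnra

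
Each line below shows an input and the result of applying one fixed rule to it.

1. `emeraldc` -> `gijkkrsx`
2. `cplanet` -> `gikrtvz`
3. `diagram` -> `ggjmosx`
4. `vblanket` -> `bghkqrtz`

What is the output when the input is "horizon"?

The transformation: shift every letter 6 places forward in the alphabet (wrapping around), then sort the characters into alphabetical order.
For "horizon", step one produces "nuxofut"; step two turns that into "fnotuux".

fnotuux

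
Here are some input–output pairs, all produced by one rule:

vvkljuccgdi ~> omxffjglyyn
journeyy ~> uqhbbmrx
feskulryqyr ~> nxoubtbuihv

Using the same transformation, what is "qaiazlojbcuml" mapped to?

Rule — move the first 3 characters to the end (rotate left by 3), then shift every letter 3 places forward in the alphabet (wrapping around).
Working it through for "qaiazlojbcuml": intermediate "azlojbcumlqai", final "dcormefxpotdl".
(Check on "feskulryqyr": → "kulryqyrfes" → "nxoubtbuihv" ✓)

dcormefxpotdl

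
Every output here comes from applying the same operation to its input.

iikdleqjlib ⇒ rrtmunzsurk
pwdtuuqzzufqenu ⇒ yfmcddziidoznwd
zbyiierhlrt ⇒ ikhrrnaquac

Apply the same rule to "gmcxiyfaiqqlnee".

In each case the input is transformed by: shift every letter 9 places forward in the alphabet (wrapping around).
On "gmcxiyfaiqqlnee" that produces "pvlgrhojrzzuwnn".

pvlgrhojrzzuwnn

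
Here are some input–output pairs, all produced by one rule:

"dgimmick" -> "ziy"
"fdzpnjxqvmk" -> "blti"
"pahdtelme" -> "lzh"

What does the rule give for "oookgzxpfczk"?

kgty

Rule — shift every letter 4 places backward in the alphabet (wrapping around), then keep one character in every 3, starting at position 1 (positions 1st, 4th, 7th, ...).
For "oookgzxpfczk", step one produces "kkkgcvtlbyvg"; step two turns that into "kgty".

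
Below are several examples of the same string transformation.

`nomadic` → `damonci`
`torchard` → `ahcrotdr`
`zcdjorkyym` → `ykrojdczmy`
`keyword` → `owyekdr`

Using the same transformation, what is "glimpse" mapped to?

What's happening: reverse the string, then move the first 2 characters to the end (rotate left by 2).
For "glimpse", step one produces "espmilg"; step two turns that into "pmilges".

pmilges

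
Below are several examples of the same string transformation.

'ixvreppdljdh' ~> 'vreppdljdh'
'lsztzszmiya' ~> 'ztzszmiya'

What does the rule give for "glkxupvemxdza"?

The rule is to delete the first 2 characters.
For "glkxupvemxdza" the result is "kxupvemxdza".

kxupvemxdza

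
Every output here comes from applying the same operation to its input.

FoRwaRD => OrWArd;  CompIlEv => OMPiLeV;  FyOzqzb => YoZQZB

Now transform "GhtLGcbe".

The pattern: flip the case of every letter, then delete the first character.
Working it through for "GhtLGcbe": intermediate "gHTlgCBE", final "HTlgCBE".
(Check on "FoRwaRD": → "fOrWArd" → "OrWArd" ✓)

HTlgCBE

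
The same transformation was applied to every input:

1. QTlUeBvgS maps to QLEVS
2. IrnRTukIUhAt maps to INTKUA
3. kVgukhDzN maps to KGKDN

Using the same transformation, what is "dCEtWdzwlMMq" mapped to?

DEWZLM

Each output is the input with this applied: keep every other character starting from the first (positions 1st, 3rd, 5th, ...), then convert every letter to uppercase.
Doing the same to "dCEtWdzwlMMq": "DEWZLM".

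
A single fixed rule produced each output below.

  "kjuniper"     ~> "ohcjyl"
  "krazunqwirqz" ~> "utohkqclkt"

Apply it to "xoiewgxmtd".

What's happening: delete the first 2 characters, then shift every letter 6 places backward in the alphabet (wrapping around).
Starting from "xoiewgxmtd": after the first operation, "iewgxmtd"; after the second, "cyqargnx".

cyqargnx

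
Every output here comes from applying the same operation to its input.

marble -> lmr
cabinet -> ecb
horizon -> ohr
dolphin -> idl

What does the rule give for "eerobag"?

aer

The transformation: move the last 3 characters to the front (rotate right by 3), then keep every other character starting from the second (positions 2nd, 4th, 6th, ...).
So "eerobag" becomes "aer".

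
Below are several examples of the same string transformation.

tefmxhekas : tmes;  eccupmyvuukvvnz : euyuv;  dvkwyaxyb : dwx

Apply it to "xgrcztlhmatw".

Looking at the pairs, the operation is to keep one character in every 3, starting at position 1 (positions 1st, 4th, 7th, ...).
On "xgrcztlhmatw" that produces "xcla".

xcla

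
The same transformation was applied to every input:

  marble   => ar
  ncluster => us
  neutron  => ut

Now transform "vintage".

Each output is the input with this applied: move the last 3 characters to the front (rotate right by 3), then keep only the last 2 characters.
Applying that to "vintage" gives "nt".

nt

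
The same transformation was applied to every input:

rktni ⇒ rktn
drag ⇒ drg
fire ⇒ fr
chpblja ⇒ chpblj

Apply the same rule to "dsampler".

The rule is to remove every vowel.
So "dsampler" becomes "dsmplr".

dsmplr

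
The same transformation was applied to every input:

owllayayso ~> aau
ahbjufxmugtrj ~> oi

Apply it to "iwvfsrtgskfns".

The transformation: shift every letter 2 places forward in the alphabet (wrapping around), then keep only the vowels.
For "iwvfsrtgskfns", step one produces "kyxhutviumhpu"; step two turns that into "uiuu".

uiuu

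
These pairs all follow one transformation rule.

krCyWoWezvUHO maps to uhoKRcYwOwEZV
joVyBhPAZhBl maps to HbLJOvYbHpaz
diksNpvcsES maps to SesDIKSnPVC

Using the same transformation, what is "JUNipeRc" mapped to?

In each case the input is transformed by: flip the case of every letter, then move the last 3 characters to the front (rotate right by 3).
Applying that to "JUNipeRc" gives "ErCjunIP".

ErCjunIP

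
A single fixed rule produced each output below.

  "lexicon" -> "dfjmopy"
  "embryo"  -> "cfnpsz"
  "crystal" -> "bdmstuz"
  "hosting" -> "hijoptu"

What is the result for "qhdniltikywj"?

Each output is the input with this applied: shift every letter 1 place forward in the alphabet (wrapping around), then sort the characters into alphabetical order.
On "qhdniltikywj": the first step gives "rieojmujlzxk", and the second then gives "eijjklmoruxz".

eijjklmoruxz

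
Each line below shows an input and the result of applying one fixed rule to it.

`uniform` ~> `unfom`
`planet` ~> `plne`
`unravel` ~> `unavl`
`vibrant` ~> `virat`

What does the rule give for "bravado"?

The transformation: double every character, then keep one character in every 3, starting at position 1 (positions 1st, 4th, 7th, ...).
"bravado" → "bbrraavvaaddoo" → "brvao".

brvao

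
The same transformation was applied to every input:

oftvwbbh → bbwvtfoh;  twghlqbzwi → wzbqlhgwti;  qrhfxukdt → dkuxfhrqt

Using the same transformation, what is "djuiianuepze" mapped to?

Looking at the pairs, the operation is to reverse the string, then move the first character to the end.
Working it through for "djuiianuepze": intermediate "ezpeunaiiujd", final "zpeunaiiujde".
(Check on "oftvwbbh": → "hbbwvtfo" → "bbwvtfoh" ✓)

zpeunaiiujde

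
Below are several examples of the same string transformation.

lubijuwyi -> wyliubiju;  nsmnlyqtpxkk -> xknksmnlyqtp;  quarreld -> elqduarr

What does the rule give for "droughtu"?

htduroug

The rule is to swap the first and last characters, then move the last 3 characters to the front (rotate right by 3).
Starting from "droughtu": after the first operation, "uroughtd"; after the second, "htduroug".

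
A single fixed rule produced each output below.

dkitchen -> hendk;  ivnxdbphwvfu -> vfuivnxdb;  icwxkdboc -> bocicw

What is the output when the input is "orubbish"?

The transformation: move the last 3 characters to the front (rotate right by 3), then delete the last 3 characters.
On "orubbish" that produces "ishor".

ishor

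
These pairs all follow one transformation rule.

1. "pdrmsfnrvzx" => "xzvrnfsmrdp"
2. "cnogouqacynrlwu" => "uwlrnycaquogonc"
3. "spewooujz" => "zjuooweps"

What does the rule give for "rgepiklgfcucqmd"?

dmqcucfglkipegr

In each case the input is transformed by: reverse the string.
Doing the same to "rgepiklgfcucqmd": "dmqcucfglkipegr".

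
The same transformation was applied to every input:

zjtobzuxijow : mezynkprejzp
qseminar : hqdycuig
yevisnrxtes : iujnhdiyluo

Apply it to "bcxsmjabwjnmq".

Rule — reverse the string, then shift every letter 10 places backward in the alphabet (wrapping around).
Applying both steps to "bcxsmjabwjnmq": "qmnjwbajmsxcb", then "gcdzmrqzcinsr".

gcdzmrqzcinsr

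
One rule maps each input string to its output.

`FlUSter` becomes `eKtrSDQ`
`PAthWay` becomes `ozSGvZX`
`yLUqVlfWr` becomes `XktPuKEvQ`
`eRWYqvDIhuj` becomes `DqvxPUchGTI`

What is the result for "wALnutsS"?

VzkMTSRr

Each output is the input with this applied: flip the case of every letter, then shift every letter 1 place backward in the alphabet (wrapping around).
Starting from "wALnutsS": after the first operation, "WalNUTSs"; after the second, "VzkMTSRr".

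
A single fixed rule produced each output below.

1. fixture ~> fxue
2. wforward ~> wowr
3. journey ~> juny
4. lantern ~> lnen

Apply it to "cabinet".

Rule — keep every other character starting from the first (positions 1st, 3rd, 5th, ...).
So "cabinet" becomes "cbnt".

cbnt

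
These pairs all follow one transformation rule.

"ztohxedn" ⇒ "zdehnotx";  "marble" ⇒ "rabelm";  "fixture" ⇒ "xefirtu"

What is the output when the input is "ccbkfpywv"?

ybccfkpvw

The rule is to sort the characters into alphabetical order, then move the last character to the front.
Starting from "ccbkfpywv": after the first operation, "bccfkpvwy"; after the second, "ybccfkpvw".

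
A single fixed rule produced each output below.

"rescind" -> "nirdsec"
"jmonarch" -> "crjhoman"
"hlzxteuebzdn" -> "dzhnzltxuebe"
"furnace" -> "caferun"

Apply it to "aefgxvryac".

ayacfexgrv

The transformation: move the last 3 characters to the front (rotate right by 3), then swap each adjacent pair of characters (1↔2, 3↔4, ...).
Applying that to "aefgxvryac" gives "ayacfexgrv".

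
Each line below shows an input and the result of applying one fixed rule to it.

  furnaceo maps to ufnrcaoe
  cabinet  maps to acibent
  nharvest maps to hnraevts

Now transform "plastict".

lpsaittc

The pattern: swap each adjacent pair of characters (1↔2, 3↔4, ...).
For "plastict" the result is "lpsaittc".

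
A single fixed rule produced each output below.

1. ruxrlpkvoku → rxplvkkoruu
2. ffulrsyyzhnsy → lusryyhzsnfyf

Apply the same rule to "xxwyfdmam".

Each output is the input with this applied: move the first 2 characters to the end (rotate left by 2), then swap each adjacent pair of characters (1↔2, 3↔4, ...).
Doing the same to "xxwyfdmam": "ywdfamxmx".

ywdfamxmx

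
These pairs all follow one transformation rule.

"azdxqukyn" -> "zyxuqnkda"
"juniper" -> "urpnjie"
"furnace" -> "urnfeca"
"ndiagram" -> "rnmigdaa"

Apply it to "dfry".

yrfd

The transformation: sort the characters into reverse alphabetical order.
For "dfry" the result is "yrfd".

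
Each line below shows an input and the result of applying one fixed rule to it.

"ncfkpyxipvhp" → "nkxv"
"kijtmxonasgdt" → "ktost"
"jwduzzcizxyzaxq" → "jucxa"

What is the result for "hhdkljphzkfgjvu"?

Looking at the pairs, the operation is to keep one character in every 3, starting at position 1 (positions 1st, 4th, 7th, ...).
Doing the same to "hhdkljphzkfgjvu": "hkpkj".

hkpkj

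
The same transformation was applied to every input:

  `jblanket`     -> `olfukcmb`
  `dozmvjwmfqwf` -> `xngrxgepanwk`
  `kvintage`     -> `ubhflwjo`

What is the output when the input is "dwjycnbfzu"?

Each output is the input with this applied: shift every letter 1 place forward in the alphabet (wrapping around), then swap the front and back halves of the string.
Applying both steps to "dwjycnbfzu": "exkzdocgav", then "ocgavexkzd".
(Check on "jblanket": → "kcmbolfu" → "olfukcmb" ✓)

ocgavexkzd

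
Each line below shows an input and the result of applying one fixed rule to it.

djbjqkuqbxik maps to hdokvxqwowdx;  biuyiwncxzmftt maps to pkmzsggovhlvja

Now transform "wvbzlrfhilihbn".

uvyvuoajiomyes

The transformation: shift every letter 13 places forward in the alphabet (wrapping around) — i.e. ROT13, then swap the front and back halves of the string.
Applying both steps to "wvbzlrfhilihbn": "jiomyesuvyvuoa", then "uvyvuoajiomyes".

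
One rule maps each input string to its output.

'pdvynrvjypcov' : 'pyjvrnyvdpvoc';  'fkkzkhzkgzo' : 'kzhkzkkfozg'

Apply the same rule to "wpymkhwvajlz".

Looking at the pairs, the operation is to move the last 3 characters to the front (rotate right by 3), then reverse the string.
For "wpymkhwvajlz", step one produces "jlzwpymkhwva"; step two turns that into "avwhkmypwzlj".

avwhkmypwzlj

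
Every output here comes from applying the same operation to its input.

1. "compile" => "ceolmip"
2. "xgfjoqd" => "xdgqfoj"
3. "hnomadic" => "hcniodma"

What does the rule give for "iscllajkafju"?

iusjcflalkaj

Looking at the pairs, the operation is to take characters alternately from the front and the back (1st, last, 2nd, 2nd-last, ...).
"iscllajkafju" → "iusjcflalkaj".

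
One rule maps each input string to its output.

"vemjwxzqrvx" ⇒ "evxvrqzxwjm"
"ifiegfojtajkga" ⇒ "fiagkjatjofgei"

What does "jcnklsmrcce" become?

cjeccrmslkn

The transformation: move the first 2 characters to the end (rotate left by 2), then reverse the string.
Starting from "jcnklsmrcce": after the first operation, "nklsmrccejc"; after the second, "cjeccrmslkn".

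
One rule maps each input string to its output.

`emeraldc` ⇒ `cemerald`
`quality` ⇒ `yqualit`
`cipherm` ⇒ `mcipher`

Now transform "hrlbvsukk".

khrlbvsuk

Looking at the pairs, the operation is to move the last character to the front.
Doing the same to "hrlbvsukk": "khrlbvsuk".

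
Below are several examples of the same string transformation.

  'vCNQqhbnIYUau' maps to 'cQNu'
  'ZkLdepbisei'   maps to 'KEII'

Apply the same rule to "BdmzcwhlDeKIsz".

DCLkZ

Each output is the input with this applied: flip the case of every letter, then keep one character in every 3, starting at position 2 (positions 2nd, 5th, 8th, ...).
"BdmzcwhlDeKIsz" → "bDMZCWHLdEkiSZ" → "DCLkZ".
(Check on "vCNQqhbnIYUau": → "VcnqQHBNiyuAU" → "cQNu" ✓)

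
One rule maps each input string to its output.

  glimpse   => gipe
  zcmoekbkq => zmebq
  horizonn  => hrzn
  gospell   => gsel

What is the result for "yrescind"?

yecn

Rule — keep every other character starting from the first (positions 1st, 3rd, 5th, ...).
For "yrescind" the result is "yecn".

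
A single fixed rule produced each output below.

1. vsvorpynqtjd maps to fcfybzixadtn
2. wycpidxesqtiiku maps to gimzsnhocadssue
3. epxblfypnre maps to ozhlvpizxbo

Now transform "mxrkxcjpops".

whbuhmtzyzc

Rule — shift every letter 10 places forward in the alphabet (wrapping around).
"mxrkxcjpops" → "whbuhmtzyzc".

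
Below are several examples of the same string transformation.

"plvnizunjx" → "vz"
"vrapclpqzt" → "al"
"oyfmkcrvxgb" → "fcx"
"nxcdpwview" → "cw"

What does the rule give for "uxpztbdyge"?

pb

Looking at the pairs, the operation is to delete the last 2 characters, then keep one character in every 3, starting at position 3 (positions 3rd, 6th, 9th, ...).
On "uxpztbdyge": the first step gives "uxpztbdy", and the second then gives "pb".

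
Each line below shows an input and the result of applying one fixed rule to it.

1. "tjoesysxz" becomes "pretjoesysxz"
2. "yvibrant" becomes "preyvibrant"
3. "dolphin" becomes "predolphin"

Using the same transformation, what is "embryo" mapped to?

preembryo

The rule is to prepend "pre".
So "embryo" becomes "preembryo".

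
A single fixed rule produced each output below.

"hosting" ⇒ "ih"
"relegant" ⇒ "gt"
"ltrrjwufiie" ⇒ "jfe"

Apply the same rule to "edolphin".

The transformation: move the first 2 characters to the end (rotate left by 2), then keep one character in every 3, starting at position 3 (positions 3rd, 6th, 9th, ...).
Applying both steps to "edolphin": "olphined", then "pn".
(Check on "relegant": → "legantre" → "gt" ✓)

pn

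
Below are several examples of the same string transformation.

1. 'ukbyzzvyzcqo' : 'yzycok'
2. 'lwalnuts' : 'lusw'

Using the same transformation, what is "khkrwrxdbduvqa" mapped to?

What's happening: keep every other character starting from the second (positions 2nd, 4th, 6th, ...), then move the first character to the end.
Working it through for "khkrwrxdbduvqa": intermediate "hrrddva", final "rrddvah".
(Check on "lwalnuts": → "wlus" → "lusw" ✓)

rrddvah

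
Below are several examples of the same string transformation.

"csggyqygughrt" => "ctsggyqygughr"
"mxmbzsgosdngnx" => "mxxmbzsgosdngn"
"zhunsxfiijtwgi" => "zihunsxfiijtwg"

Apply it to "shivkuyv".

svhivkuy

Rule — swap the first and last characters, then move the last character to the front.
Doing the same to "shivkuyv": "svhivkuy".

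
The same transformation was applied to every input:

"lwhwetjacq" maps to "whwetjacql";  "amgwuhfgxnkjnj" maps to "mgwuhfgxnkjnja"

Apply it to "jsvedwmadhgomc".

svedwmadhgomcj

The rule is to move the first character to the end.
"jsvedwmadhgomc" → "svedwmadhgomcj".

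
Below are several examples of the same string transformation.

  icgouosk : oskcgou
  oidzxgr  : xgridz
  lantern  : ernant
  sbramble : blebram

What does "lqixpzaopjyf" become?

Looking at the pairs, the operation is to delete the first character, then move the last 3 characters to the front (rotate right by 3).
On "lqixpzaopjyf" that produces "jyfqixpzaop".

jyfqixpzaop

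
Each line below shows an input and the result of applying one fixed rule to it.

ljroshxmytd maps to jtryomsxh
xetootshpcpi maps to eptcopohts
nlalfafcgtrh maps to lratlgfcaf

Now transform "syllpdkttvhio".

yilhlvptdtk

The pattern: take characters alternately from the front and the back (1st, last, 2nd, 2nd-last, ...), then delete the first 2 characters.
So "syllpdkttvhio" becomes "yilhlvptdtk".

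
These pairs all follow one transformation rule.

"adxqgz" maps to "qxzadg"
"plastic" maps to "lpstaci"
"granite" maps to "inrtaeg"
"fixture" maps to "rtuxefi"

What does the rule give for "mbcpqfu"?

What's happening: sort the characters into alphabetical order, then move the first 3 characters to the end (rotate left by 3).
"mbcpqfu" → "bcfmpqu" → "mpqubcf".

mpqubcf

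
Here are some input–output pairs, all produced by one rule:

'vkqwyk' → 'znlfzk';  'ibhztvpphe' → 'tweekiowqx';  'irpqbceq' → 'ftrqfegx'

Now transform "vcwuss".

Rule — reverse the string, then shift every letter 11 places backward in the alphabet (wrapping around).
Starting from "vcwuss": after the first operation, "ssuwcv"; after the second, "hhjlrk".

hhjlrk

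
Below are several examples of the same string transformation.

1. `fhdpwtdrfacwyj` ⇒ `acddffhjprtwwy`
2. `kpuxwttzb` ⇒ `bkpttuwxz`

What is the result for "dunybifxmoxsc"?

Rule — sort the characters into alphabetical order.
"dunybifxmoxsc" → "bcdfimnosuxxy".

bcdfimnosuxxy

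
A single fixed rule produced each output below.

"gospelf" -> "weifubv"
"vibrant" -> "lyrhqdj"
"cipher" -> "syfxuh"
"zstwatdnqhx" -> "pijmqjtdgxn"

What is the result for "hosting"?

In each case the input is transformed by: shift every letter 10 places backward in the alphabet (wrapping around).
Doing the same to "hosting": "xeijydw".

xeijydw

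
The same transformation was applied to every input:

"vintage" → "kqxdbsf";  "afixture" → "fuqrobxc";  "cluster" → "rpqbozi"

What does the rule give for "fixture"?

In each case the input is transformed by: shift every letter 3 places backward in the alphabet (wrapping around), then move the first 2 characters to the end (rotate left by 2).
On "fixture": the first step gives "cfuqrob", and the second then gives "uqrobcf".
(Check on "cluster": → "zirpqbo" → "rpqbozi" ✓)

uqrobcf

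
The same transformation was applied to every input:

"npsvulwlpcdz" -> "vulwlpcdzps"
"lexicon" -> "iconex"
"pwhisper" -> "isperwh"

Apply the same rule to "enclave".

lavenc

What's happening: delete the first character, then move the first 2 characters to the end (rotate left by 2).
So "enclave" becomes "lavenc".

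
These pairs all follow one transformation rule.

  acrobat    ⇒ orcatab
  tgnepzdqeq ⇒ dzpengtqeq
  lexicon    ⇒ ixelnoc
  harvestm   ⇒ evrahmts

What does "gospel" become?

The transformation: move the last 3 characters to the front (rotate right by 3), then reverse the string.
For "gospel", step one produces "pelgos"; step two turns that into "soglep".

soglep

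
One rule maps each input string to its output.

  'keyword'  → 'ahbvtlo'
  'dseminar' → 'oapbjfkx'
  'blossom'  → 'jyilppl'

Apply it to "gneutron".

The pattern: move the last character to the front, then shift every letter 3 places backward in the alphabet (wrapping around).
"gneutron" → "ngneutro" → "kdkbrqol".

kdkbrqol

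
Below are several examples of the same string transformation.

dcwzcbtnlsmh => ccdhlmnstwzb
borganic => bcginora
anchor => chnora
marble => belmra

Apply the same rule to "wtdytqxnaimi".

diimnqttwxya

The rule is to sort the characters into alphabetical order, then move the first character to the end.
On "wtdytqxnaimi": the first step gives "adiimnqttwxy", and the second then gives "diimnqttwxya".
(Check on "dcwzcbtnlsmh": → "bccdhlmnstwz" → "ccdhlmnstwzb" ✓)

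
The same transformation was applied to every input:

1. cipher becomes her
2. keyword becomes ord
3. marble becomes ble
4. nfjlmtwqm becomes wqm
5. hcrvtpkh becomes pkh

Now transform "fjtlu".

The pattern: keep only the last 3 characters.
For "fjtlu" the result is "tlu".

tlu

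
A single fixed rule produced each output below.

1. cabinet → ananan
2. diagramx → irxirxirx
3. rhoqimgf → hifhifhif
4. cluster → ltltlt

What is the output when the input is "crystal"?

What's happening: keep one character in every 3, starting at position 2 (positions 2nd, 5th, 8th, ...), then write the whole string 3 times in a row.
For "crystal", step one produces "rt"; step two turns that into "rtrtrt".

rtrtrt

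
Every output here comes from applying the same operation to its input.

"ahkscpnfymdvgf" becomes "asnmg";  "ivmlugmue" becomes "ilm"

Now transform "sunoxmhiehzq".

In each case the input is transformed by: keep one character in every 3, starting at position 1 (positions 1st, 4th, 7th, ...).
So "sunoxmhiehzq" becomes "sohh".

sohh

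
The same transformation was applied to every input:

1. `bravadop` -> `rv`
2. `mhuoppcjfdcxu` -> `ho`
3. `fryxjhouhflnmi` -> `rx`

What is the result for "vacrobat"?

In each case the input is transformed by: keep every other character starting from the second (positions 2nd, 4th, 6th, ...), then keep only the first 2 characters.
Starting from "vacrobat": after the first operation, "arbt"; after the second, "ar".

ar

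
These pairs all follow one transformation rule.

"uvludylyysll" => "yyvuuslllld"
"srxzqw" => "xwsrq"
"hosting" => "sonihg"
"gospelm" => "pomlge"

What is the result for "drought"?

trohgd

Each output is the input with this applied: sort the characters into reverse alphabetical order, then delete the first character.
Starting from "drought": after the first operation, "utrohgd"; after the second, "trohgd".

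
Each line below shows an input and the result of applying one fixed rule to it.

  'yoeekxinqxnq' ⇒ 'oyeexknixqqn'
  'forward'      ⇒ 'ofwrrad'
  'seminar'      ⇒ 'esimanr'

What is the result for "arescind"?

The rule is to swap each adjacent pair of characters (1↔2, 3↔4, ...).
So "arescind" becomes "raseicdn".

raseicdn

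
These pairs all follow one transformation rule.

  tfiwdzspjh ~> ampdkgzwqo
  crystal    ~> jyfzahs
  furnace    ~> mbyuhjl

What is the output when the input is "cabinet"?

jhipula

Looking at the pairs, the operation is to shift every letter 7 places forward in the alphabet (wrapping around).
Doing the same to "cabinet": "jhipula".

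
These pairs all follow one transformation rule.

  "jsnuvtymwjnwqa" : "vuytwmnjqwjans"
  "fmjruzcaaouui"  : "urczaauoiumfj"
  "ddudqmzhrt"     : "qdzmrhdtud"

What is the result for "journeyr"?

In each case the input is transformed by: move the first 3 characters to the end (rotate left by 3), then swap each adjacent pair of characters (1↔2, 3↔4, ...).
Working it through for "journeyr": intermediate "rneyrjou", final "nryejruo".

nryejruo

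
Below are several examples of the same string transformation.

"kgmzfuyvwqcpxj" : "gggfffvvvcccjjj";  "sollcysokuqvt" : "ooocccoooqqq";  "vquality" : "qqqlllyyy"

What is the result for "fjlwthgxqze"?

jjjtttxxxeee

Rule — keep one character in every 3, starting at position 2 (positions 2nd, 5th, 8th, ...), then repeat every character 3 times.
Applying both steps to "fjlwthgxqze": "jtxe", then "jjjtttxxxeee".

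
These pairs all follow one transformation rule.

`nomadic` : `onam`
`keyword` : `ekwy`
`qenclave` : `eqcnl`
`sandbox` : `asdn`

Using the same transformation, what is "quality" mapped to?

The pattern: delete the last 3 characters, then swap each adjacent pair of characters (1↔2, 3↔4, ...).
"quality" → "uqla".

uqla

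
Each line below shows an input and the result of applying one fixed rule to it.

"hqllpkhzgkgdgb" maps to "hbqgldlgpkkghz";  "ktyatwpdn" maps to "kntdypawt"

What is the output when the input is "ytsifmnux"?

The rule is to take characters alternately from the front and the back (1st, last, 2nd, 2nd-last, ...).
For "ytsifmnux" the result is "yxtusnimf".

yxtusnimf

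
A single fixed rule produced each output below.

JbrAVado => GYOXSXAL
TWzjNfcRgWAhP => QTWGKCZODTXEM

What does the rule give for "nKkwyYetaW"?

KHHTVVBQXT

Rule — shift every letter 3 places backward in the alphabet (wrapping around), then convert every letter to uppercase.
Starting from "nKkwyYetaW": after the first operation, "kHhtvVbqxT"; after the second, "KHHTVVBQXT".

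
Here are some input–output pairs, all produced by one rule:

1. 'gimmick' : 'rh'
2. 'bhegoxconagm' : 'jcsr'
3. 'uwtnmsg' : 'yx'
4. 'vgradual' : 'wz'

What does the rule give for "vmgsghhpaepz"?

What's happening: shift every letter 5 places forward in the alphabet (wrapping around), then keep one character in every 3, starting at position 3 (positions 3rd, 6th, 9th, ...).
Starting from "vmgsghhpaepz": after the first operation, "arlxlmmufjue"; after the second, "lmfe".

lmfe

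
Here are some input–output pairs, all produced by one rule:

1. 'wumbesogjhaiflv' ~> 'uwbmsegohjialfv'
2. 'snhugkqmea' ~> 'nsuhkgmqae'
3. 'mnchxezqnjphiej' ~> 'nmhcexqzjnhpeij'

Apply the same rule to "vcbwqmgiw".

The rule is to swap each adjacent pair of characters (1↔2, 3↔4, ...).
"vcbwqmgiw" → "cvwbmqigw".

cvwbmqigw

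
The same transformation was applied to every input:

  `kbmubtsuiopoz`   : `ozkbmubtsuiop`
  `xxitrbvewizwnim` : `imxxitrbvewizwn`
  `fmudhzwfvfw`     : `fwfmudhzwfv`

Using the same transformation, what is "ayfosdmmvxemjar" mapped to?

arayfosdmmvxemj

The transformation: move the last 2 characters to the front (rotate right by 2).
"ayfosdmmvxemjar" → "arayfosdmmvxemj".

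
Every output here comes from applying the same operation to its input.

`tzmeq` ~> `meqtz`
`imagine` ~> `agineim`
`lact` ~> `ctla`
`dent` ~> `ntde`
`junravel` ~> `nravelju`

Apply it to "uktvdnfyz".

In each case the input is transformed by: move the first 2 characters to the end (rotate left by 2).
So "uktvdnfyz" becomes "tvdnfyzuk".

tvdnfyzuk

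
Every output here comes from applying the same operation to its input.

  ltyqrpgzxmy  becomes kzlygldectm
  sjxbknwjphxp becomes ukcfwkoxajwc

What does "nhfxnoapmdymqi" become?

In each case the input is transformed by: shift every letter 13 places forward in the alphabet (wrapping around) — i.e. ROT13, then move the last 3 characters to the front (rotate right by 3).
Applying both steps to "nhfxnoapmdymqi": "auskabnczqlzdv", then "zdvauskabnczql".

zdvauskabnczql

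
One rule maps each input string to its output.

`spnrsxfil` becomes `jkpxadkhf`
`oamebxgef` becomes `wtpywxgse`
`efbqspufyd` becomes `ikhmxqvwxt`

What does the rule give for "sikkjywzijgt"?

cbqorabylkac

What's happening: shift every letter 8 places backward in the alphabet (wrapping around), then move the first 3 characters to the end (rotate left by 3).
Applying both steps to "sikkjywzijgt": "kaccbqorabyl", then "cbqorabylkac".
(Check on "spnrsxfil": → "khfjkpxad" → "jkpxadkhf" ✓)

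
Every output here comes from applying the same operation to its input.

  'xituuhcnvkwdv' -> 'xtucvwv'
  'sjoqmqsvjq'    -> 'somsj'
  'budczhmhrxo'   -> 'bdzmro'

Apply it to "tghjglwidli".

Each output is the input with this applied: keep every other character starting from the first (positions 1st, 3rd, 5th, ...).
For "tghjglwidli" the result is "thgwdi".

thgwdi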